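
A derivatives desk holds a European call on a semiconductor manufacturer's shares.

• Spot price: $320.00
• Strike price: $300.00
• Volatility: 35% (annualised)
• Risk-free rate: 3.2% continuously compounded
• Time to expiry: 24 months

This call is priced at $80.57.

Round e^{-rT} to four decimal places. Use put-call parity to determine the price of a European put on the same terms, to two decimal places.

$41.97

exp(−rT) = exp(−0.032·2) = 0.9380
Put-call parity: C − P = S − K·e^(−rT) = 320 − 300·0.9380 = 320 − 281.4000 = 38.6000
P = C − (C − P) = 80.57 − (38.6000) = 41.9700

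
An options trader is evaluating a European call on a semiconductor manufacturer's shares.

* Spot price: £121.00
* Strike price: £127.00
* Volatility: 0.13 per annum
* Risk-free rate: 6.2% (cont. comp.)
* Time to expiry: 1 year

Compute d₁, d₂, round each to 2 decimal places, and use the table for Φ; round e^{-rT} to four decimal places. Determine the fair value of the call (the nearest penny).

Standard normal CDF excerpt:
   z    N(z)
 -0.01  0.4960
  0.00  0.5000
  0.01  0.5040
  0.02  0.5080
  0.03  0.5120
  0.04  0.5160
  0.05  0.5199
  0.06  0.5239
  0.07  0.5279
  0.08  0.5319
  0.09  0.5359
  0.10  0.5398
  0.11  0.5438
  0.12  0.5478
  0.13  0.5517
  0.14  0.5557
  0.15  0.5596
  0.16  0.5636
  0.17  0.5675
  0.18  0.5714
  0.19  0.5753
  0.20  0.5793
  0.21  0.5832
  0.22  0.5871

σ√T = 0.13·√1 = 0.1300
d₁ = [ln(121/127) + (0.062 + ½·0.13²)·1] / (σ√T) = (-0.0484 + 0.0704) / 0.1300 = 0.1696 which rounds to 0.17
d₂ = 0.1696 − 0.1300 = 0.0396 which rounds to 0.04
exp(−rT) = exp(−0.062·1) = 0.9399
C = 121·N(0.17) − 127·0.9399·N(0.04) = 121·0.5675 − 127·0.9399·0.5160 = 68.6675 − 61.5935 = 7.0740

£7.07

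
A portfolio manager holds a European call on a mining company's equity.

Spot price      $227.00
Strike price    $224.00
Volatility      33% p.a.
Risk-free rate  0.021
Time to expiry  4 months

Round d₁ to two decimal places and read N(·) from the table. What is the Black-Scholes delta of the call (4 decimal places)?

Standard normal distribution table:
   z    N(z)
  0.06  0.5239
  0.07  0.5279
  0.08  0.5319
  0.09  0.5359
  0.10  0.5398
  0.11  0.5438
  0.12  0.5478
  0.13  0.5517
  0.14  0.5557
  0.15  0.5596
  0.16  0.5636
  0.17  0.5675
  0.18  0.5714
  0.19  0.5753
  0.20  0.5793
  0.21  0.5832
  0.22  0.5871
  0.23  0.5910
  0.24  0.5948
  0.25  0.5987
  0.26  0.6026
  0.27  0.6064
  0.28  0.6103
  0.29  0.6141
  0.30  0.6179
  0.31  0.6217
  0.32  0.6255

0.5793

σ√T = 0.33 × 0.5774 = 0.1905
d₁ = [ln(227/224) + (0.021 + 0.33²/2)·0.3333] / 0.1905 = [0.0133 + 0.0251] / 0.1905 = 0.2018 → 0.20
N(d₁) = N(0.20) = 0.5793
Δ_call = N(d₁) = 0.5793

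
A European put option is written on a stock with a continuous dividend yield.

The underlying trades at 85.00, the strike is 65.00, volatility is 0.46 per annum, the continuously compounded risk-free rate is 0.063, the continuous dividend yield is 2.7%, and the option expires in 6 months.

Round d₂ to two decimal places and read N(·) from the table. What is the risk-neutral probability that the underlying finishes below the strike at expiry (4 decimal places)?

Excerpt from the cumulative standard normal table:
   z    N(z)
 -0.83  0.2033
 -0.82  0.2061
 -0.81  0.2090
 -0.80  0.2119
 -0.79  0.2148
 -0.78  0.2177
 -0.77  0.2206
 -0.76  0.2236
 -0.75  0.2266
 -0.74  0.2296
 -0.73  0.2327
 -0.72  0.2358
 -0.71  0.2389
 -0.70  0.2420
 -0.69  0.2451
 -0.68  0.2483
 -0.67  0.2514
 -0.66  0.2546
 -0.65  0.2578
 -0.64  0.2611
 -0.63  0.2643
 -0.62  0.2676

σ√T = 0.46 × 0.7071 = 0.3253
d₁ = [ln(85/65) + (0.063 − 0.027 + 0.46²/2)·0.5] / 0.3253 = [0.2683 + 0.0709] / 0.3253 = 1.0427 ⇒ 1.04
d₂ = d₁ − σ√T = 1.0427 − 0.3253 = 0.7174 ⇒ 0.72
Pr(exercise) under Q = N(−d₂) = N(-0.72) = 0.2358

0.2358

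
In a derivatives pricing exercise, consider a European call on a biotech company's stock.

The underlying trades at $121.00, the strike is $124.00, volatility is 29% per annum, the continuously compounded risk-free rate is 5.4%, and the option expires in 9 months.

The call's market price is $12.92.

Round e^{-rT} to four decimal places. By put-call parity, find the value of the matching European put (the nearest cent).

$11.00

e^(−rT) = e^(−0.054·0.75) = 0.9603
Put-call parity: C − P = S − K·e^(−rT) = 121 − 124·0.9603 = 121 − 119.0772 = 1.9228
P = C − (C − P) = 12.92 − (1.9228) = 10.9972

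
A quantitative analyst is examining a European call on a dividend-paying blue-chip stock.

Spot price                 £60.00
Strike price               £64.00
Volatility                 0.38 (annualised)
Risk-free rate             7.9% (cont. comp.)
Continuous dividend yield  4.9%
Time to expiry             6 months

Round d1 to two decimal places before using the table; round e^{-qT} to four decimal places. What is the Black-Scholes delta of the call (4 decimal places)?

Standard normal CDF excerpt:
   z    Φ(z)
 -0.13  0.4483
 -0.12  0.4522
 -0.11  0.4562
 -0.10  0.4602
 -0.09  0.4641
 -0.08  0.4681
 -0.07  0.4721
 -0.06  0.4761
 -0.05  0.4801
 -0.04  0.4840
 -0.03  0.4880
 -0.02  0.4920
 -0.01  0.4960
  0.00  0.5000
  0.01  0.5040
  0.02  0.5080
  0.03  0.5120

0.4685

σ√T = 0.38 × 0.7071 = 0.2687
d₁ = [ln(60/64) + (0.079 − 0.049 + 0.38²/2)·0.5] / 0.2687 = [-0.0645 + 0.0511] / 0.2687 = -0.0500 ⇒ -0.05
N(d₁) = N(-0.05) = 0.4801
Δ_call = e^(−qT)·N(d₁) = 0.9758·0.4801 = 0.4685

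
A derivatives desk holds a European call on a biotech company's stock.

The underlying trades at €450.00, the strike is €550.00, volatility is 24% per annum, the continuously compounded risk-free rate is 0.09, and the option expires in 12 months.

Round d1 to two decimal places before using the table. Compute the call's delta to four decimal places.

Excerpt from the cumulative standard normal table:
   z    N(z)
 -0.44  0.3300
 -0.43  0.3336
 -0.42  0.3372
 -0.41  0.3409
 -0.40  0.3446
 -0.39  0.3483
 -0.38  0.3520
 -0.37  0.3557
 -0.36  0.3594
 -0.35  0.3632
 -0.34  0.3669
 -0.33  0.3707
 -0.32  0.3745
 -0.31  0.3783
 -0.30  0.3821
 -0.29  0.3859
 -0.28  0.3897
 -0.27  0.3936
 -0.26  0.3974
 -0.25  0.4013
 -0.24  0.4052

σ√T = 0.24·√1 = 0.2400
d₁ = [ln(450/550) + (0.09 + 0.24²/2)·1] / 0.2400 = [-0.2007 + 0.1188] / 0.2400 = -0.3411 which rounds to -0.34
N(d₁) = N(-0.34) = 0.3669
Δ_call = N(d₁) = 0.3669

0.3669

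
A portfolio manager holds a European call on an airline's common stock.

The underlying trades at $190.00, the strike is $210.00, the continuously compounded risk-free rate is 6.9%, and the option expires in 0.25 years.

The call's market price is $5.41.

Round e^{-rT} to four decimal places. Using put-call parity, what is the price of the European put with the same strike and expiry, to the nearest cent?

e^(−rT) = e^(−0.069·0.25) = 0.9829
Put-call parity: C − P = S − K·e^(−rT) = 190 − 210·0.9829 = 190 − 206.4090 = -16.4090
P = C − (C − P) = 5.41 − (-16.4090) = 21.8190

$21.82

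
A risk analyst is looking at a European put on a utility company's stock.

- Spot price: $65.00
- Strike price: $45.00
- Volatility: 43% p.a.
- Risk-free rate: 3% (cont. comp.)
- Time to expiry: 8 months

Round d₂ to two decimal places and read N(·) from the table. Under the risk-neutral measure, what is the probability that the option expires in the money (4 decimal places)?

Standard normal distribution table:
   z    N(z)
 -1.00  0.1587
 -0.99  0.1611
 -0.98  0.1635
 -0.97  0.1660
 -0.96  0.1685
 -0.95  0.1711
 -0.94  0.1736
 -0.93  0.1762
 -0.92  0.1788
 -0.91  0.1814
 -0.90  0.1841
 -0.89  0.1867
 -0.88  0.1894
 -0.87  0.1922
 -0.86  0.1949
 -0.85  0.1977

σ√T = 0.43 × 0.8165 = 0.3511
ln(S/K) + (r + σ²/2)T = ln(65/45) + (0.03 + 0.43²/2)·0.6667 = 0.3677 + 0.0816 = 0.4494
d₁ = 0.4494 / 0.3511 = 1.2799 ≈ 1.28
d₂ = d₁ − σ√T = 1.2799 − 0.3511 = 0.9288 ≈ 0.93
Risk-neutral Pr[S_T < K] = N(−d₂) = N(-0.93) = 0.1762

0.1762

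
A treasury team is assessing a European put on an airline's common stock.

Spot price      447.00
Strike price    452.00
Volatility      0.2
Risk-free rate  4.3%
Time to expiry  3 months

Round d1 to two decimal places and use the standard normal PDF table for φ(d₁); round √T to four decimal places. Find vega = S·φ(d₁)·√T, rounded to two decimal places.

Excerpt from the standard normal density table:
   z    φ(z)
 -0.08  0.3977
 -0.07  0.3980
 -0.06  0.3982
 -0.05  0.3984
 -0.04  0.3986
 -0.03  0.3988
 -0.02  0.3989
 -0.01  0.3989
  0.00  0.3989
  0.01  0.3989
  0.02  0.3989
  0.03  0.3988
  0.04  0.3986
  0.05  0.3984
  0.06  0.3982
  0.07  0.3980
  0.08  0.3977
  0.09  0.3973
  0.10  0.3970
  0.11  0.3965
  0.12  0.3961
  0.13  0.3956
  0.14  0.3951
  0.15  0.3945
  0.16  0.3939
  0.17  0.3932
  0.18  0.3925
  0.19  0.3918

89.04

σ√T = 0.2·√0.25 = 0.1000
d₁ = [ln(447/452) + (0.043 + 0.2²/2)·0.25] / 0.1000 = [-0.0111 + 0.0158] / 0.1000 = 0.0463 ≈ 0.05
√T = √0.25 = 0.5000
φ(d₁) = φ(0.05) = 0.3984
vega = S·φ(d₁)·√T = 447·0.3984·0.5000 = 89.0424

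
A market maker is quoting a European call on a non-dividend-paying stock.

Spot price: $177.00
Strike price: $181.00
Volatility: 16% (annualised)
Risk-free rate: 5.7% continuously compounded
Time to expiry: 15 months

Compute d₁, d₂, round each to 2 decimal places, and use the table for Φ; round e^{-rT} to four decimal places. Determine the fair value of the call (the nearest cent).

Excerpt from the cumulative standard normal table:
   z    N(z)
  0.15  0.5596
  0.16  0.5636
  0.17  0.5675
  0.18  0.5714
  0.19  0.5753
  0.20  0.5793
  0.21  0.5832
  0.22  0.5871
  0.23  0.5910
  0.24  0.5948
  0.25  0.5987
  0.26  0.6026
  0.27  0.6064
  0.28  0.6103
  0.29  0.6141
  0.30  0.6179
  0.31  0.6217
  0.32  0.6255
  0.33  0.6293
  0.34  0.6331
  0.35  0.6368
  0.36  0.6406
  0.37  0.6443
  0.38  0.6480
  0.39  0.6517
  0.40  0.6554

$17.08

σ√T = 0.16·√1.25 = 0.1789
ln(S/K) + (r + σ²/2)T = ln(177/181) + (0.057 + 0.16²/2)·1.25 = -0.0223 + 0.0872 = 0.0649
d₁ = 0.0649 / 0.1789 = 0.3628 ≈ 0.36
d₂ = d₁ − σ√T = 0.3628 − 0.1789 = 0.1839 ≈ 0.18
e^(−rT) = e^(−0.057·1.25) = 0.9312
C = 177·N(0.36) − 181·0.9312·N(0.18) = 177·0.6406 − 181·0.9312·0.5714 = 113.3862 − 96.3079 = 17.0783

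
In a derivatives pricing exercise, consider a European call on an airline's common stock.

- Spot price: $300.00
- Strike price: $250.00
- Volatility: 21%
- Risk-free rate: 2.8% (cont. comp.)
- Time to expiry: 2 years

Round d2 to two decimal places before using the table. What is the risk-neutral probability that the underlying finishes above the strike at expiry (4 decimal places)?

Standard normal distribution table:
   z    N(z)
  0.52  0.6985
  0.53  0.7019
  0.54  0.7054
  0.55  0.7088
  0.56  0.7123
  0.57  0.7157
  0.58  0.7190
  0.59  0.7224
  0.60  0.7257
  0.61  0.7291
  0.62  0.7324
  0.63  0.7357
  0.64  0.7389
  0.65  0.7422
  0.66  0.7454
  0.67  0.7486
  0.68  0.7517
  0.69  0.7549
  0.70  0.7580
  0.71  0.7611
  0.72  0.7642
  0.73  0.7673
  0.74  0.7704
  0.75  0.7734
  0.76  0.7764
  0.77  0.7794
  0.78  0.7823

0.7422

T = 2;  σ√T = 0.2970
d₁ = [ln(300/250) + (0.028 + 0.21²/2)·2] / 0.2970 = [0.1823 + 0.1001] / 0.2970 = 0.9510 → 0.95
d₂ = d₁ − σ√T = 0.9510 − 0.2970 = 0.6540 → 0.65
Risk-neutral Pr[S_T > K] = N(d₂) = N(0.65) = 0.7422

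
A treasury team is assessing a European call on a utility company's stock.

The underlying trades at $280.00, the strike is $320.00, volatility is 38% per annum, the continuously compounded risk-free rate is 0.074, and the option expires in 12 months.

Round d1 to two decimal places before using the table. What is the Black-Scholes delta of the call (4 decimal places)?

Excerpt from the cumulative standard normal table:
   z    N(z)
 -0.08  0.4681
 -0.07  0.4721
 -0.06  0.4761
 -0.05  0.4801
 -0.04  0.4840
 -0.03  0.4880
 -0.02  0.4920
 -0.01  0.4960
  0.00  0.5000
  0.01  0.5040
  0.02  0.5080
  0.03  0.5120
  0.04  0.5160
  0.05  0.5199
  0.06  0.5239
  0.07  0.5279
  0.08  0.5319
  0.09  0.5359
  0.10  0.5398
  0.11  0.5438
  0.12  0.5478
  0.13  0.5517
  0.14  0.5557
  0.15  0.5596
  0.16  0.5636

0.5120

T = 1;  σ√T = 0.3800
ln(S/K) + (r + σ²/2)T = ln(280/320) + (0.074 + 0.38²/2)·1 = -0.1335 + 0.1462 = 0.0127
d₁ = 0.0127 / 0.3800 = 0.0333 → 0.03
N(d₁) = N(0.03) = 0.5120
Δ_call = N(d₁) = 0.5120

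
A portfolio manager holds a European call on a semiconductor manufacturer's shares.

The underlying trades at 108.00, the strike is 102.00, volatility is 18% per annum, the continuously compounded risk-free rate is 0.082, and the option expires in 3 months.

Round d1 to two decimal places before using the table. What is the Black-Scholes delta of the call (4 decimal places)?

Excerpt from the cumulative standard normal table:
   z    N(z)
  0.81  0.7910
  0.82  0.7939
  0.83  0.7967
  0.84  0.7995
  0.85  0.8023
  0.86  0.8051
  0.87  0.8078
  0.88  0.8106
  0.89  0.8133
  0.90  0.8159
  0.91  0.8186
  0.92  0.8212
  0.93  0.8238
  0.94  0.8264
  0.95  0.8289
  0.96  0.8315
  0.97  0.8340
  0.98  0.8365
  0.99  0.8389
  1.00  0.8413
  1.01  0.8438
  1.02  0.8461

0.8186

σ√T = 0.18·√0.25 = 0.0900
d₁ = [ln(108/102) + (0.082 + ½·0.18²)·0.25] / (σ√T) = (0.0572 + 0.0246) / 0.0900 = 0.9079 ⇒ 0.91
N(d₁) = N(0.91) = 0.8186
Δ_call = N(d₁) = 0.8186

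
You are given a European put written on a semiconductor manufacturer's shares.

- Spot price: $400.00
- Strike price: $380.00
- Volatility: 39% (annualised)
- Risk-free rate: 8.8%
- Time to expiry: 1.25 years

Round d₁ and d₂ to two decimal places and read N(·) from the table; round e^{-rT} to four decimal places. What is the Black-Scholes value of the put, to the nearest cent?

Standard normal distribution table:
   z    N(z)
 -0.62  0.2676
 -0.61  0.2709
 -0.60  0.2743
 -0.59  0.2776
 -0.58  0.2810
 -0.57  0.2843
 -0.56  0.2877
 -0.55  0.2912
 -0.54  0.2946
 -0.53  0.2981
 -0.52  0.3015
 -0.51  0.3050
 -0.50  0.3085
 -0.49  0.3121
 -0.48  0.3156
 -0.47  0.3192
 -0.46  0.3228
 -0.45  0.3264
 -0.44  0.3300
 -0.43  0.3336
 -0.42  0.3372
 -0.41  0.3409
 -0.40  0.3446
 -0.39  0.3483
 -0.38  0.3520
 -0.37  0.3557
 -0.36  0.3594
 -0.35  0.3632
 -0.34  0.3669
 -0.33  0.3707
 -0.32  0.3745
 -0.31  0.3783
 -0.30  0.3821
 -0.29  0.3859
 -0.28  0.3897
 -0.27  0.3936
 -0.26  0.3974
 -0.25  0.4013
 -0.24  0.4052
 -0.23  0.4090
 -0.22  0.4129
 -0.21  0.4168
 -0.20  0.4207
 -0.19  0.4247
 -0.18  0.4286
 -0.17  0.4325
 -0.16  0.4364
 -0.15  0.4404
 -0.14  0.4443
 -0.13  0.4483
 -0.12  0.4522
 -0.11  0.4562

σ√T = 0.39·√1.25 = 0.4360
d₁ = [ln(400/380) + (0.088 + 0.39²/2)·1.25] / 0.4360 = [0.0513 + 0.2051] / 0.4360 = 0.5879 ≈ 0.59
d₂ = d₁ − σ√T = 0.5879 − 0.4360 = 0.1519 ≈ 0.15
e^(−rT) = e^(−0.088·1.25) = 0.8958
P = 380·0.8958·N(-0.15) − 400·N(-0.59) = 380·0.8958·0.4404 − 400·0.2776 = 149.9139 − 111.0400 = 38.8739

$38.87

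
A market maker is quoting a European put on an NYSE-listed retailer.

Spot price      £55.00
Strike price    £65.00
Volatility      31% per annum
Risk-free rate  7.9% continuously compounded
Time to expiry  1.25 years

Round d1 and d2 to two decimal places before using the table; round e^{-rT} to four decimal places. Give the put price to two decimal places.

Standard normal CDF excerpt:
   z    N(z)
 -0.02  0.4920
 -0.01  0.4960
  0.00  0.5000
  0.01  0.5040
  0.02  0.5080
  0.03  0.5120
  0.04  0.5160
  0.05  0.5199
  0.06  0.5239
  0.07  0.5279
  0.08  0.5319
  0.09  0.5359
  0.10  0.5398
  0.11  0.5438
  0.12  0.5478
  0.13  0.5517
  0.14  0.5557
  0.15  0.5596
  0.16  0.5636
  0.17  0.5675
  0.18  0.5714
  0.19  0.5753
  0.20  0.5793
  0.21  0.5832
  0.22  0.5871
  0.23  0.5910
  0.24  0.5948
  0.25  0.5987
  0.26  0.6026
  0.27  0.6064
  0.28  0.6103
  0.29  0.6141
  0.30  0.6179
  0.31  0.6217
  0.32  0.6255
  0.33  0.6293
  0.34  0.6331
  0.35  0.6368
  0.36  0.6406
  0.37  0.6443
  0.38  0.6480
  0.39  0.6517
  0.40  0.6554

£10.00

σ√T = 0.31·√1.25 = 0.3466
d₁ = [ln(55/65) + (0.079 + ½·0.31²)·1.25] / (σ√T) = (-0.1671 + 0.1588) / 0.3466 = -0.0238 ≈ -0.02
d₂ = -0.0238 − 0.3466 = -0.3704 ≈ -0.37
exp(−rT) = exp(−0.079·1.25) = 0.9060
P = 65·0.9060·N(0.37) − 55·N(0.02) = 65·0.9060·0.6443 − 55·0.5080 = 37.9428 − 27.9400 = 10.0028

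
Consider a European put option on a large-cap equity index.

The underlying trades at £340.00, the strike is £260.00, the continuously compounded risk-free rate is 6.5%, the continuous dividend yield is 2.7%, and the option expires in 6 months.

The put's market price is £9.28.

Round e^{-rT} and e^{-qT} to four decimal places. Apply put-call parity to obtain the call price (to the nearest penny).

exp(−qT) = exp(−0.027·0.5) = 0.9866;  exp(−rT) = exp(−0.065·0.5) = 0.9680
Put-call parity: C − P = S·e^(−qT) − K·e^(−rT) = 340·0.9866 − 260·0.9680 = 335.4440 − 251.6800 = 83.7640
C = P + (C − P) = 9.28 + (83.7640) = 93.0440

£93.04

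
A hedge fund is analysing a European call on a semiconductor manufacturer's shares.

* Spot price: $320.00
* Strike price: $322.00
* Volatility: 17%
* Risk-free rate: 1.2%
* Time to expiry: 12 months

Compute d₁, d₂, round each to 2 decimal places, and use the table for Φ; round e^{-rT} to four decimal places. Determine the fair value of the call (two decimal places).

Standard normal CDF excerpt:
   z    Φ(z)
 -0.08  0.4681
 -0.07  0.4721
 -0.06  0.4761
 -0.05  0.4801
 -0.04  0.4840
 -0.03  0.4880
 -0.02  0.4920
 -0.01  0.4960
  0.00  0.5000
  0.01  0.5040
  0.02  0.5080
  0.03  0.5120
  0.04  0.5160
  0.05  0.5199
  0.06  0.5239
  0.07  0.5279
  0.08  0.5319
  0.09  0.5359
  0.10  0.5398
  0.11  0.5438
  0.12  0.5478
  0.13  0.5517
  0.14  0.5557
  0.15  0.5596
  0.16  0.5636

$22.54

σ√T = 0.17 × 1.0000 = 0.1700
ln(S/K) + (r + σ²/2)T = ln(320/322) + (0.012 + 0.17²/2)·1 = -0.0062 + 0.0265 = 0.0202
d₁ = 0.0202 / 0.1700 = 0.1189 → 0.12
d₂ = d₁ − σ√T = 0.1189 − 0.1700 = -0.0511 → -0.05
exp(−rT) = exp(−0.012·1) = 0.9881
N(d₁) = N(0.12) = 0.5478;  N(d₂) = N(-0.05) = 0.4801
C = 320·0.5478 − 322·0.9881·0.4801 = 175.2960 − 152.7526 = 22.5434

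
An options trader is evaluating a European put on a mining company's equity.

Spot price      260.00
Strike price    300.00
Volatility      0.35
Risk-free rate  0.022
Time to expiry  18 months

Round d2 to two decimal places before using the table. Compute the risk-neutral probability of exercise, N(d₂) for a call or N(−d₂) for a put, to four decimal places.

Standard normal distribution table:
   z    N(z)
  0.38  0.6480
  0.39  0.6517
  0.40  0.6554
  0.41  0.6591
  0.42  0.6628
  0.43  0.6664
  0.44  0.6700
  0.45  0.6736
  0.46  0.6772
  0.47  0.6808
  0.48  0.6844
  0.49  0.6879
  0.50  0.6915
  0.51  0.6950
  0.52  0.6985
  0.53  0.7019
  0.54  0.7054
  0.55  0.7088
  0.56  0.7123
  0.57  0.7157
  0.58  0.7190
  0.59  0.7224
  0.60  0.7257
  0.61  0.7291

0.6808

σ√T = 0.35·√1.5 = 0.4287
ln(S/K) + (r + σ²/2)T = ln(260/300) + (0.022 + 0.35²/2)·1.5 = -0.1431 + 0.1249 = -0.0182
d₁ = -0.0182 / 0.4287 = -0.0425 which rounds to -0.04
d₂ = d₁ − σ√T = -0.0425 − 0.4287 = -0.4712 which rounds to -0.47
Pr(exercise) under Q = N(−d₂) = N(0.47) = 0.6808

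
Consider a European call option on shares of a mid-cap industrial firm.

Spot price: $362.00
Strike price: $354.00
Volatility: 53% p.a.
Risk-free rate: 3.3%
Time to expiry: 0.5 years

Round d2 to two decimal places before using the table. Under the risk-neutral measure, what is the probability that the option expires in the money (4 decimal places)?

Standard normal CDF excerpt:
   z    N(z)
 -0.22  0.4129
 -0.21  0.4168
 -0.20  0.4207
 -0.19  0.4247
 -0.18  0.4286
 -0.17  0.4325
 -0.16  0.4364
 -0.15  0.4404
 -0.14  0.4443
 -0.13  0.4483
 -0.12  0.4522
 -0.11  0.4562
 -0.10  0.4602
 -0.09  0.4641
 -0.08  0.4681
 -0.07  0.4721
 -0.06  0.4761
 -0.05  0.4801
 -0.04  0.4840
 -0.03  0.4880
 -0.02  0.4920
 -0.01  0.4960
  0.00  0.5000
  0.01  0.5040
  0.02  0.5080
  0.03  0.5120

0.4681

σ√T = 0.53·√0.5 = 0.3748
d₁ = [ln(362/354) + (0.033 + 0.53²/2)·0.5] / 0.3748 = [0.0223 + 0.0867] / 0.3748 = 0.2910 → 0.29
d₂ = d₁ − σ√T = 0.2910 − 0.3748 = -0.0837 → -0.08
Risk-neutral Pr[S_T > K] = N(d₂) = N(-0.08) = 0.4681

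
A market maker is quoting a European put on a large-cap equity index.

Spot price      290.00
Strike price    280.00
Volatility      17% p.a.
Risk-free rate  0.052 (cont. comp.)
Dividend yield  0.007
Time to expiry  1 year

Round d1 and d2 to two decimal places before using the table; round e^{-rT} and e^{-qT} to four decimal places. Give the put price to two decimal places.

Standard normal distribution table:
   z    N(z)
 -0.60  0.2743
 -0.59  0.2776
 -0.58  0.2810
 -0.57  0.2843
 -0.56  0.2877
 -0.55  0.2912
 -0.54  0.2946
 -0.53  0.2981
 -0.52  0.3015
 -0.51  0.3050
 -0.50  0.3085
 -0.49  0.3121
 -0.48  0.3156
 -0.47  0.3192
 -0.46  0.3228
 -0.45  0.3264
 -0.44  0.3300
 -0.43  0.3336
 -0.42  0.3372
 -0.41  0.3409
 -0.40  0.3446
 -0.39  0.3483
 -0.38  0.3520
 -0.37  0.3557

9.73

σ√T = 0.17·√1 = 0.1700
ln(S/K) + (r − q + σ²/2)T = ln(290/280) + (0.052 − 0.007 + 0.17²/2)·1 = 0.0351 + 0.0595 = 0.0945
d₁ = 0.0945 / 0.1700 = 0.5561 which rounds to 0.56
d₂ = d₁ − σ√T = 0.5561 − 0.1700 = 0.3861 which rounds to 0.39
exp(−qT) = exp(−0.007·1) = 0.9930;  exp(−rT) = exp(−0.052·1) = 0.9493
N(−d₂) = N(-0.39) = 0.3483;  N(−d₁) = N(-0.56) = 0.2877
P = 280·0.9493·0.3483 − 290·0.9930·0.2877 = 92.5795 − 82.8490 = 9.7306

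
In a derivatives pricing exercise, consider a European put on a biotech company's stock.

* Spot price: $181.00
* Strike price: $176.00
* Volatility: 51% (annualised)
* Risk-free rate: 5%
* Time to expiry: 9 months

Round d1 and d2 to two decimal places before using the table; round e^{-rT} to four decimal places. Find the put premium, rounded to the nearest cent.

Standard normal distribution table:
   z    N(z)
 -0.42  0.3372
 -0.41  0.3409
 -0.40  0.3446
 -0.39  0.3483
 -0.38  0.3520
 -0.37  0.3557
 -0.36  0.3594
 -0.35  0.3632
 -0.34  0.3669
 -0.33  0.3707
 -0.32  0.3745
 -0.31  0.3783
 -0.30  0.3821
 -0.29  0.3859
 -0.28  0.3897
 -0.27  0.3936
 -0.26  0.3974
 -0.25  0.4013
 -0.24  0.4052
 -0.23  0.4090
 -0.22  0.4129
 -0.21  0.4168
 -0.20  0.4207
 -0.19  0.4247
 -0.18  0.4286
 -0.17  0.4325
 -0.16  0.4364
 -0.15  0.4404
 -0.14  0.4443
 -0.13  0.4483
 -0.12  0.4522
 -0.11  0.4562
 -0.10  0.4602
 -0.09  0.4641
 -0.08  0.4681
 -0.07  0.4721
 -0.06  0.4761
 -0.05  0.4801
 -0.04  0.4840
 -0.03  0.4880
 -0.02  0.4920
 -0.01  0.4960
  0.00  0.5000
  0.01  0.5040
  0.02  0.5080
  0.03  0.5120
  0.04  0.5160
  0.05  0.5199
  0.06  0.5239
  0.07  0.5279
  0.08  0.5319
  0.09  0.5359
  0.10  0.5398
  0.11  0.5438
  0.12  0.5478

σ√T = 0.51 × 0.8660 = 0.4417
ln(S/K) + (r + σ²/2)T = ln(181/176) + (0.05 + 0.51²/2)·0.75 = 0.0280 + 0.1350 = 0.1631
d₁ = 0.1631 / 0.4417 = 0.3692 which rounds to 0.37
d₂ = d₁ − σ√T = 0.3692 − 0.4417 = -0.0725 which rounds to -0.07
exp(−rT) = exp(−0.05·0.75) = 0.9632
N(−d₂) = N(0.07) = 0.5279;  N(−d₁) = N(-0.37) = 0.3557
P = 176·0.9632·0.5279 − 181·0.3557 = 89.4913 − 64.3817 = 25.1096

$25.11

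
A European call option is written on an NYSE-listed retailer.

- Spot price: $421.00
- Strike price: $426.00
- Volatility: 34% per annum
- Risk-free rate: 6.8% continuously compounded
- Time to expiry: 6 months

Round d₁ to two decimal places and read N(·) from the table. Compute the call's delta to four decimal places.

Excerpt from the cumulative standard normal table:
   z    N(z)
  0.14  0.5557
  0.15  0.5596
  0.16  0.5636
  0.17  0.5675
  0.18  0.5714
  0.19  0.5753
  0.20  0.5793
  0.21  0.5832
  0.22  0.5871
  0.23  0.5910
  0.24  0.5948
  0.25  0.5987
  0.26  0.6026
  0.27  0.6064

σ√T = 0.34 × 0.7071 = 0.2404
ln(S/K) + (r + σ²/2)T = ln(421/426) + (0.068 + 0.34²/2)·0.5 = -0.0118 + 0.0629 = 0.0511
d₁ = 0.0511 / 0.2404 = 0.2125 ⇒ 0.21
N(d₁) = N(0.21) = 0.5832
Δ_call = N(d₁) = 0.5832

0.5832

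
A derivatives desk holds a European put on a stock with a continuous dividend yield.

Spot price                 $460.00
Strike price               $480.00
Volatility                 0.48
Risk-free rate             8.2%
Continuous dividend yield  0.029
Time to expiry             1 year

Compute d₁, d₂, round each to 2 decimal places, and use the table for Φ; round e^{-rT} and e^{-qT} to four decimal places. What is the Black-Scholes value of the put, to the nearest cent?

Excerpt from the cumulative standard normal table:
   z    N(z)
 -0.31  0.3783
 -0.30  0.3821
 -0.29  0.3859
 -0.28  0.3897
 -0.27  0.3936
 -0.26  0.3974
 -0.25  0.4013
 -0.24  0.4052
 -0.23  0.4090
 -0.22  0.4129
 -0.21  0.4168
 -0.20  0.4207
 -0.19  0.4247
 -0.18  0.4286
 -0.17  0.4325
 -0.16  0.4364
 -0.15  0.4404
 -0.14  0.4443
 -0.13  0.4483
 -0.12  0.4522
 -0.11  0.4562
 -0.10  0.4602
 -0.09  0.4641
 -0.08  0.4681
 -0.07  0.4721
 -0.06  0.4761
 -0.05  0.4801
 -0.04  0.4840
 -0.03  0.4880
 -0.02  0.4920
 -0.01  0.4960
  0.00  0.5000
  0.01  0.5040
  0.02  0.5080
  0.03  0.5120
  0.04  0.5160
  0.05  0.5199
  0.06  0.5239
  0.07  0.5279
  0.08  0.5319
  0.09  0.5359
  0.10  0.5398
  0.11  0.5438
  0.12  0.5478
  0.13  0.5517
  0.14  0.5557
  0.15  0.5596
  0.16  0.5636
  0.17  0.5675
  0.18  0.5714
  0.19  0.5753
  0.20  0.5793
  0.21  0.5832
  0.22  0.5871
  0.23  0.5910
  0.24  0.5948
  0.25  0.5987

σ√T = 0.48 × 1.0000 = 0.4800
d₁ = [ln(460/480) + (0.082 − 0.029 + 0.48²/2)·1] / 0.4800 = [-0.0426 + 0.1682] / 0.4800 = 0.2618 ≈ 0.26
d₂ = d₁ − σ√T = 0.2618 − 0.4800 = -0.2182 ≈ -0.22
exp(−qT) = exp(−0.029·1) = 0.9714;  exp(−rT) = exp(−0.082·1) = 0.9213
N(−d₂) = N(0.22) = 0.5871;  N(−d₁) = N(-0.26) = 0.3974
P = 480·0.9213·0.5871 − 460·0.9714·0.3974 = 259.6297 − 177.5758 = 82.0539

$82.05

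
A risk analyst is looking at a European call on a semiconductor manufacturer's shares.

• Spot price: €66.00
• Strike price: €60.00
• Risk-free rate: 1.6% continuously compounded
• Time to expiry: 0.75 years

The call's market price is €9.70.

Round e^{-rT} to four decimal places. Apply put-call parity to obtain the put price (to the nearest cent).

€2.99

e^(−rT) = e^(−0.016·0.75) = 0.9881
Put-call parity: C − P = S − K·e^(−rT) = 66 − 60·0.9881 = 66 − 59.2860 = 6.7140
P = C − (C − P) = 9.70 − (6.7140) = 2.9860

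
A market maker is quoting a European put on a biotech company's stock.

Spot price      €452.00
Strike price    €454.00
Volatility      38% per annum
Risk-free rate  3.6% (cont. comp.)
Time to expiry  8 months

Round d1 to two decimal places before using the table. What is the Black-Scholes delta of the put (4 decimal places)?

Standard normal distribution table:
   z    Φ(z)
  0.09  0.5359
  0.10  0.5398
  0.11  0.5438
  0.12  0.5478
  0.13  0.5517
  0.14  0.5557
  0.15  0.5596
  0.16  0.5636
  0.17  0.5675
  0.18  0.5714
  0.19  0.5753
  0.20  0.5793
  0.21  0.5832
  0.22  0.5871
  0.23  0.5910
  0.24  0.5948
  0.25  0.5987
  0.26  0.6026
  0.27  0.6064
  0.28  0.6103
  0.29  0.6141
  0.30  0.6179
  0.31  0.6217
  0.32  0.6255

σ√T = 0.38 × 0.8165 = 0.3103
d₁ = [ln(452/454) + (0.036 + 0.38²/2)·0.6667] / 0.3103 = [-0.0044 + 0.0721] / 0.3103 = 0.2183 ≈ 0.22
N(d₁) = N(0.22) = 0.5871
Δ_put = N(d₁) − 1 = 0.5871 − 1 = -0.4129

-0.4129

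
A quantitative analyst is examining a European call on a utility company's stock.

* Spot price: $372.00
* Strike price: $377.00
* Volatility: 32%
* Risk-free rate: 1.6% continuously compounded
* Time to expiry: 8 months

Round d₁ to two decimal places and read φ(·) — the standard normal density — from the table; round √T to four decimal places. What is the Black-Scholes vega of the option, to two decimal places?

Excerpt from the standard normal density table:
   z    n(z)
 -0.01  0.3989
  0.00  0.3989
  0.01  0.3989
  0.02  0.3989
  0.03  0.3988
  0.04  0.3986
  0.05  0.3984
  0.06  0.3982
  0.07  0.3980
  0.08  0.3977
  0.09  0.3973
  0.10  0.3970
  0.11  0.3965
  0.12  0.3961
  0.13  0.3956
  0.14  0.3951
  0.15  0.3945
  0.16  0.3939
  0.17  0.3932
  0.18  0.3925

120.31

T = 0.6667;  σ√T = 0.2613
ln(S/K) + (r + σ²/2)T = ln(372/377) + (0.016 + 0.32²/2)·0.6667 = -0.0134 + 0.0448 = 0.0314
d₁ = 0.0314 / 0.2613 = 0.1204 ⇒ 0.12
√T = √0.6667 = 0.8165
φ(d₁) = φ(0.12) = 0.3961
vega = S·φ(d₁)·√T = 372·0.3961·0.8165 = 120.3106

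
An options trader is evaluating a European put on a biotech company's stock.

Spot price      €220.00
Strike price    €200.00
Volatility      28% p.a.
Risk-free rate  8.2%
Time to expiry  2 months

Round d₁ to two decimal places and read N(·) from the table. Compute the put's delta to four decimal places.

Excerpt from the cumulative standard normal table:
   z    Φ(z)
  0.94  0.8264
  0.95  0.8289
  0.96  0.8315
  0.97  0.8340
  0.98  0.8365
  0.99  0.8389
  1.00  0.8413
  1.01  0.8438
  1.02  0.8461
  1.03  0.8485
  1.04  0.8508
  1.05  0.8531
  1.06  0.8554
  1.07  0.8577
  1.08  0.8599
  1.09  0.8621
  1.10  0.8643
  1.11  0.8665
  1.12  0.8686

-0.1562

T = 0.1667;  σ√T = 0.1143
d₁ = [ln(220/200) + (0.082 + 0.28²/2)·0.1667] / 0.1143 = [0.0953 + 0.0202] / 0.1143 = 1.0105 ≈ 1.01
N(d₁) = N(1.01) = 0.8438
Δ_put = N(d₁) − 1 = 0.8438 − 1 = -0.1562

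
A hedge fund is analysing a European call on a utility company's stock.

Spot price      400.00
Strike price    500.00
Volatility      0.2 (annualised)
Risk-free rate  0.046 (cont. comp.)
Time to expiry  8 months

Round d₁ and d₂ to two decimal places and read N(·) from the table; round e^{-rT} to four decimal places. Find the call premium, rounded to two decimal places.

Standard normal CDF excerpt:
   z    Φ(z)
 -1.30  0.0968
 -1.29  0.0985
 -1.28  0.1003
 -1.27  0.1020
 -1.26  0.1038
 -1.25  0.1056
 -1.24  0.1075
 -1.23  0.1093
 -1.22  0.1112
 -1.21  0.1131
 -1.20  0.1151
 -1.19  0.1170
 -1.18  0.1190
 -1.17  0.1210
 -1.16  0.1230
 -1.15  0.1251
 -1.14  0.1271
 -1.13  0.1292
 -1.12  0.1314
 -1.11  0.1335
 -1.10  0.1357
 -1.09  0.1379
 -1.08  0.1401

3.95

σ√T = 0.2 × 0.8165 = 0.1633
d₁ = [ln(400/500) + (0.046 + 0.2²/2)·0.6667] / 0.1633 = [-0.2231 + 0.0440] / 0.1633 = -1.0970 → -1.10
d₂ = d₁ − σ√T = -1.0970 − 0.1633 = -1.2603 → -1.26
e^(−rT) = e^(−0.046·0.6667) = 0.9698
C = 400·N(-1.10) − 500·0.9698·N(-1.26) = 400·0.1357 − 500·0.9698·0.1038 = 54.2800 − 50.3326 = 3.9474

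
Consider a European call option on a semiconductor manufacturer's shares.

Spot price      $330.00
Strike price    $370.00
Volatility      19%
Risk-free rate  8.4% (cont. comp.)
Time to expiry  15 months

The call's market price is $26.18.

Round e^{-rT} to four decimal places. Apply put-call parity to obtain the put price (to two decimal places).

$29.29

exp(−rT) = exp(−0.084·1.25) = 0.9003
Put-call parity: C − P = S − K·e^(−rT) = 330 − 370·0.9003 = 330 − 333.1110 = -3.1110
P = C − (C − P) = 26.18 − (-3.1110) = 29.2910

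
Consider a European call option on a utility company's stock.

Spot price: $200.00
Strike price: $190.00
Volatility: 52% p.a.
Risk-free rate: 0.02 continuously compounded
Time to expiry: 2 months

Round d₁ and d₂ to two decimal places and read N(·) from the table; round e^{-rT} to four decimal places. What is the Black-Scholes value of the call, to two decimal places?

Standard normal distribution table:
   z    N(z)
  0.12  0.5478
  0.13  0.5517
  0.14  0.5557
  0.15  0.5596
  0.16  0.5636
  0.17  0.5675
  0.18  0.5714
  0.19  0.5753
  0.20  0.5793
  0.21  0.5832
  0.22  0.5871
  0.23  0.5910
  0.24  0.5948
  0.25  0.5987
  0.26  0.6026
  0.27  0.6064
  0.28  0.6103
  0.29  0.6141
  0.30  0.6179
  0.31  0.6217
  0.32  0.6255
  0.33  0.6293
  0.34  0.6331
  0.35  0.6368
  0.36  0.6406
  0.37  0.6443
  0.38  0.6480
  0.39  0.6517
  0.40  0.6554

T = 0.1667;  σ√T = 0.2123
ln(S/K) + (r + σ²/2)T = ln(200/190) + (0.02 + 0.52²/2)·0.1667 = 0.0513 + 0.0259 = 0.0772
d₁ = 0.0772 / 0.2123 = 0.3635 which rounds to 0.36
d₂ = d₁ − σ√T = 0.3635 − 0.2123 = 0.1512 which rounds to 0.15
exp(−rT) = exp(−0.02·0.1667) = 0.9967
N(d₁) = N(0.36) = 0.6406;  N(d₂) = N(0.15) = 0.5596
C = 200·0.6406 − 190·0.9967·0.5596 = 128.1200 − 105.9731 = 22.1469

$22.15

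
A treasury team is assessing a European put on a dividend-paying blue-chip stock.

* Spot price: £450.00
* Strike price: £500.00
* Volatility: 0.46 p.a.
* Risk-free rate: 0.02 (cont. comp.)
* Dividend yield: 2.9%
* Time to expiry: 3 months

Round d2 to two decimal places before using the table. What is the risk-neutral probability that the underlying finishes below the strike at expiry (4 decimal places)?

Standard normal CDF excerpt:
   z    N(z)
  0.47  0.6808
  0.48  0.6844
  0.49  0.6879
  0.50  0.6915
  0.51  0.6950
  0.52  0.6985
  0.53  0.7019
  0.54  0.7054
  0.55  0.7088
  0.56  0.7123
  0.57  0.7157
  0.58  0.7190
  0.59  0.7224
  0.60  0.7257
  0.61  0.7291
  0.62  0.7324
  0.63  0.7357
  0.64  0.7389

0.7190

σ√T = 0.46·√0.25 = 0.2300
ln(S/K) + (r − q + σ²/2)T = ln(450/500) + (0.02 − 0.029 + 0.46²/2)·0.25 = -0.1054 + 0.0242 = -0.0812
d₁ = -0.0812 / 0.2300 = -0.3529 which rounds to -0.35
d₂ = d₁ − σ√T = -0.3529 − 0.2300 = -0.5829 which rounds to -0.58
Risk-neutral Pr[S_T < K] = N(−d₂) = N(0.58) = 0.7190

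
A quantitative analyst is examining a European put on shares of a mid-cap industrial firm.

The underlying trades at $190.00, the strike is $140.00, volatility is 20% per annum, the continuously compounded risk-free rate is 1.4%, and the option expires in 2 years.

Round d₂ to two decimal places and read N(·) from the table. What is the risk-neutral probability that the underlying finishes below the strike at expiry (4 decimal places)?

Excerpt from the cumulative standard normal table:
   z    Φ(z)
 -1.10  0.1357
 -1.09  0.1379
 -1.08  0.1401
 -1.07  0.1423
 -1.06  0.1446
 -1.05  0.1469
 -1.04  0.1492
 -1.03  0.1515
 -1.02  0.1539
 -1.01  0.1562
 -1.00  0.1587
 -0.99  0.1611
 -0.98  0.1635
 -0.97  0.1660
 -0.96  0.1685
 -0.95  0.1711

σ√T = 0.2 × 1.4142 = 0.2828
d₁ = [ln(190/140) + (0.014 + 0.2²/2)·2] / 0.2828 = [0.3054 + 0.0680] / 0.2828 = 1.3201 which rounds to 1.32
d₂ = d₁ − σ√T = 1.3201 − 0.2828 = 1.0373 which rounds to 1.04
Risk-neutral Pr[S_T < K] = N(−d₂) = N(-1.04) = 0.1492

0.1492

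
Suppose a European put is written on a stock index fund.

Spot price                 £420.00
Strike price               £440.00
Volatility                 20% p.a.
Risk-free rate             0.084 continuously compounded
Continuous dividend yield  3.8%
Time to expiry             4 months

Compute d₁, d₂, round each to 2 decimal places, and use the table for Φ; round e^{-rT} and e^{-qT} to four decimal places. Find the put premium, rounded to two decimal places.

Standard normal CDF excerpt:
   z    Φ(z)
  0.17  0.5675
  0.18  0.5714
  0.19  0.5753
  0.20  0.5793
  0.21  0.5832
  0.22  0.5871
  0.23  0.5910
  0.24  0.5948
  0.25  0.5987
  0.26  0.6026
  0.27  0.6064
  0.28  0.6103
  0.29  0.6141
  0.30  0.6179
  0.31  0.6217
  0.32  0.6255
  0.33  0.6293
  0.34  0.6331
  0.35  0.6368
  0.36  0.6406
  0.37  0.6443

σ√T = 0.2 × 0.5774 = 0.1155
d₁ = [ln(420/440) + (0.084 − 0.038 + ½·0.2²)·0.3333] / (σ√T) = (-0.0465 + 0.0220) / 0.1155 = -0.2123 ≈ -0.21
d₂ = -0.2123 − 0.1155 = -0.3278 ≈ -0.33
exp(−qT) = exp(−0.038·0.3333) = 0.9874;  exp(−rT) = exp(−0.084·0.3333) = 0.9724
N(−d₂) = N(0.33) = 0.6293;  N(−d₁) = N(0.21) = 0.5832
P = 440·0.9724·0.6293 − 420·0.9874·0.5832 = 269.2498 − 241.8577 = 27.3921

£27.39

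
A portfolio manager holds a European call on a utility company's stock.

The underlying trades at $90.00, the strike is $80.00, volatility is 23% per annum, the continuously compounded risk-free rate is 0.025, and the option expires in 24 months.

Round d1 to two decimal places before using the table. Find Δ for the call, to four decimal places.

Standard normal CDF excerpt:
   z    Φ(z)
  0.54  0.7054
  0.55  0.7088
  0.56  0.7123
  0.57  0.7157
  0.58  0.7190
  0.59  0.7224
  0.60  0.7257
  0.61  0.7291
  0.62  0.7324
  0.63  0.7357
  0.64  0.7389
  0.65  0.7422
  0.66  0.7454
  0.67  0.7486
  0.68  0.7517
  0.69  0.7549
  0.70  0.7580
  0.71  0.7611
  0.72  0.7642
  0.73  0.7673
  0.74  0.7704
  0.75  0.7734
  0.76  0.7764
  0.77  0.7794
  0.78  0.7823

0.7517

σ√T = 0.23 × 1.4142 = 0.3253
ln(S/K) + (r + σ²/2)T = ln(90/80) + (0.025 + 0.23²/2)·2 = 0.1178 + 0.1029 = 0.2207
d₁ = 0.2207 / 0.3253 = 0.6785 ≈ 0.68
N(d₁) = N(0.68) = 0.7517
Δ_call = N(d₁) = 0.7517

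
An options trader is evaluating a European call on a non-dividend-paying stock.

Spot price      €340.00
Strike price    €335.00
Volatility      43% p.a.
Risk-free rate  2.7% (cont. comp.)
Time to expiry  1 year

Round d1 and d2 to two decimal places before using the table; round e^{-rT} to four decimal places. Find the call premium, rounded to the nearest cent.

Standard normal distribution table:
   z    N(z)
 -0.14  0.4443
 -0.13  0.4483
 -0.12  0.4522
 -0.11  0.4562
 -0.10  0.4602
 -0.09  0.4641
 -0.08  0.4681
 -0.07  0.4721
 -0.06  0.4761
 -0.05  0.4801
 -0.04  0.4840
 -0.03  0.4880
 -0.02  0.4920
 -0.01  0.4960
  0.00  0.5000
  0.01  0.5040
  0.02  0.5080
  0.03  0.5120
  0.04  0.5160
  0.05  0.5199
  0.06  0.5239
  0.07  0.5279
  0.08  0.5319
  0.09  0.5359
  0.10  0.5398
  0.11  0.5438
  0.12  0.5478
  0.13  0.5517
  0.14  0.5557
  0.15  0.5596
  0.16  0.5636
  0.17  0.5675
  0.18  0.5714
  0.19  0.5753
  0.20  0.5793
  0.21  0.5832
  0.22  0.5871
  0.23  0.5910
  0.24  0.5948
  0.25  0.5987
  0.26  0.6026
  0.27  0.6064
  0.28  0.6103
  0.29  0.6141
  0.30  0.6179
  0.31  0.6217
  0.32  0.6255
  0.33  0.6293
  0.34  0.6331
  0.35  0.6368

€63.92

σ√T = 0.43 × 1.0000 = 0.4300
ln(S/K) + (r + σ²/2)T = ln(340/335) + (0.027 + 0.43²/2)·1 = 0.0148 + 0.1194 = 0.1343
d₁ = 0.1343 / 0.4300 = 0.3122 ≈ 0.31
d₂ = d₁ − σ√T = 0.3122 − 0.4300 = -0.1178 ≈ -0.12
e^(−rT) = e^(−0.027·1) = 0.9734
C = 340·N(0.31) − 335·0.9734·N(-0.12) = 340·0.6217 − 335·0.9734·0.4522 = 211.3780 − 147.4574 = 63.9206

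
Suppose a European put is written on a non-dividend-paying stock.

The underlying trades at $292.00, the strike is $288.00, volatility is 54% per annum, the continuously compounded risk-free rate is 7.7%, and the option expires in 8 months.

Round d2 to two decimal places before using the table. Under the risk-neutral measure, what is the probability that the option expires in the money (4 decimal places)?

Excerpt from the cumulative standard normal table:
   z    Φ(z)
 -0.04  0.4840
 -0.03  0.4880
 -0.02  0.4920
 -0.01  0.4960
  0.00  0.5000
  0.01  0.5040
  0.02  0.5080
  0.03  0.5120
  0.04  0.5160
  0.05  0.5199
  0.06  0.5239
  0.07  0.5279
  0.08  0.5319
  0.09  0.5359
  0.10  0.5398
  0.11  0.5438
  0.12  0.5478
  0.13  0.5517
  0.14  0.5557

0.5279

σ√T = 0.54·√0.6667 = 0.4409
d₁ = [ln(292/288) + (0.077 + 0.54²/2)·0.6667] / 0.4409 = [0.0138 + 0.1485] / 0.4409 = 0.3682 → 0.37
d₂ = d₁ − σ√T = 0.3682 − 0.4409 = -0.0727 → -0.07
Pr(exercise) under Q = N(−d₂) = N(0.07) = 0.5279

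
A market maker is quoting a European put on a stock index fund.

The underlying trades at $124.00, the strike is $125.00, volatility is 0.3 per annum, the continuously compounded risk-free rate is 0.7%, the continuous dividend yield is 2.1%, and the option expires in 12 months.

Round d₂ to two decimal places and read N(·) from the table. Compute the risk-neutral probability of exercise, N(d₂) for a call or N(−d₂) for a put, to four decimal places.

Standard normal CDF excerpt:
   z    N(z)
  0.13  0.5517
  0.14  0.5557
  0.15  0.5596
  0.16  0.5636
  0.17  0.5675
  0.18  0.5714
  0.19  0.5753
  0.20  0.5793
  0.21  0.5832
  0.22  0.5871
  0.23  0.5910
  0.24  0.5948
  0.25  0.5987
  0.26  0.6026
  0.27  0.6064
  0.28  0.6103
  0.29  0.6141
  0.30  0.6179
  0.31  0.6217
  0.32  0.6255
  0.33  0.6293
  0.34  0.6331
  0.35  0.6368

0.5871

σ√T = 0.3 × 1.0000 = 0.3000
ln(S/K) + (r − q + σ²/2)T = ln(124/125) + (0.007 − 0.021 + 0.3²/2)·1 = -0.0080 + 0.0310 = 0.0230
d₁ = 0.0230 / 0.3000 = 0.0766 → 0.08
d₂ = d₁ − σ√T = 0.0766 − 0.3000 = -0.2234 → -0.22
Risk-neutral Pr[S_T < K] = N(−d₂) = N(0.22) = 0.5871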